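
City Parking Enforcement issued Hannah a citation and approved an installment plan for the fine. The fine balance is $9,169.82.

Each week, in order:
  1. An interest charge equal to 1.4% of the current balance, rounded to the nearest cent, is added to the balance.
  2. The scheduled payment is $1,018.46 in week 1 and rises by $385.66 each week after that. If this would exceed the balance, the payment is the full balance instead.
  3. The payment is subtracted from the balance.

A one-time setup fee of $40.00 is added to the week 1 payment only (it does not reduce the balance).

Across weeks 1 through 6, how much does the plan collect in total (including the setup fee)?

$9,680.52

Week 1: $9,169.82 +$128.38 interest = $9,298.20; pay $1,018.46 (+ $40.00 fee) → $8,279.74
Week 2: $8,279.74 +$115.92 interest = $8,395.66; pay $1,404.12 → $6,991.54
Week 3: $6,991.54 +$97.88 interest = $7,089.42; pay $1,789.78 → $5,299.64
Week 4: $5,299.64 +$74.19 interest = $5,373.83; pay $2,175.44 → $3,198.39
Week 5: $3,198.39 +$44.78 interest = $3,243.17; pay $2,561.10 → $682.07
Week 6: $682.07 +$9.55 interest = $691.62; pay $691.62 → $0.00
Total paid: $9,680.52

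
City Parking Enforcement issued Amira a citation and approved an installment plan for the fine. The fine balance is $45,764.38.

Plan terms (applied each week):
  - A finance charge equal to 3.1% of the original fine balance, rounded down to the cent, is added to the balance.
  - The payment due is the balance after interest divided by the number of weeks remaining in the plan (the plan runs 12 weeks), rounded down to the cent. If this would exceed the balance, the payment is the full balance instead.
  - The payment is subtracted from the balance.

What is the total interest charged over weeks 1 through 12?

Week 1: $45,764.38 +$1,418.69 interest = $47,183.07; pay $3,931.92 → $43,251.15
Week 2: $43,251.15 +$1,418.69 interest = $44,669.84; pay $4,060.89 → $40,608.95
Week 3: $40,608.95 +$1,418.69 interest = $42,027.64; pay $4,202.76 → $37,824.88
Week 4: $37,824.88 +$1,418.69 interest = $39,243.57; pay $4,360.39 → $34,883.18
Week 5: $34,883.18 +$1,418.69 interest = $36,301.87; pay $4,537.73 → $31,764.14
Week 6: $31,764.14 +$1,418.69 interest = $33,182.83; pay $4,740.40 → $28,442.43
Week 7: $28,442.43 +$1,418.69 interest = $29,861.12; pay $4,976.85 → $24,884.27
Week 8: $24,884.27 +$1,418.69 interest = $26,302.96; pay $5,260.59 → $21,042.37
Week 9: $21,042.37 +$1,418.69 interest = $22,461.06; pay $5,615.26 → $16,845.80
Week 10: $16,845.80 +$1,418.69 interest = $18,264.49; pay $6,088.16 → $12,176.33
Week 11: $12,176.33 +$1,418.69 interest = $13,595.02; pay $6,797.51 → $6,797.51
Week 12: $6,797.51 +$1,418.69 interest = $8,216.20; pay $8,216.20 → $0.00
Total interest: $1,418.69 + $1,418.69 + $1,418.69 + $1,418.69 + $1,418.69 + $1,418.69 + $1,418.69 + $1,418.69 + $1,418.69 + $1,418.69 + $1,418.69 + $1,418.69 = $17,024.28

$17,024.28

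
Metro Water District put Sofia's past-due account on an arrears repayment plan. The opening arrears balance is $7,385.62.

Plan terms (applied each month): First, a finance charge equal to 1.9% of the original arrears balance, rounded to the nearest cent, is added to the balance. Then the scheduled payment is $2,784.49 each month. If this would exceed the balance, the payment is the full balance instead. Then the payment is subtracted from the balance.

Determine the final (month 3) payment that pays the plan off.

Month 1: opening $7,385.62; interest $140.33 → $7,525.95; payment $2,784.49; balance $4,741.46
Month 2: opening $4,741.46; interest $140.33 → $4,881.79; payment $2,784.49; balance $2,097.30
Month 3: opening $2,097.30; interest $140.33 → $2,237.63; payment $2,237.63; balance $0.00

$2,237.63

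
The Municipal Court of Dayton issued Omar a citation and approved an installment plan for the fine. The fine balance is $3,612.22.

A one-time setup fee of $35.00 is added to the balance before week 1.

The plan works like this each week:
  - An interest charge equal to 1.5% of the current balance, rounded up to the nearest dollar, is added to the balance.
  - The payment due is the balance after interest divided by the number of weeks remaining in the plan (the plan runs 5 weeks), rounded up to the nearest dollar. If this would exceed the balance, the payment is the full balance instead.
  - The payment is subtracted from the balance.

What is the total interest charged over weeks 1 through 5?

$169.00

# | Opening | Interest | Payment | End bal
1 | $3,647.22 | $55.00 | $741.00 | $2,961.22
2 | $2,961.22 | $45.00 | $752.00 | $2,254.22
3 | $2,254.22 | $34.00 | $763.00 | $1,525.22
4 | $1,525.22 | $23.00 | $775.00 | $773.22
5 | $773.22 | $12.00 | $785.22 | $0.00
Total interest: $55.00 + $45.00 + $34.00 + $23.00 + $12.00 = $169.00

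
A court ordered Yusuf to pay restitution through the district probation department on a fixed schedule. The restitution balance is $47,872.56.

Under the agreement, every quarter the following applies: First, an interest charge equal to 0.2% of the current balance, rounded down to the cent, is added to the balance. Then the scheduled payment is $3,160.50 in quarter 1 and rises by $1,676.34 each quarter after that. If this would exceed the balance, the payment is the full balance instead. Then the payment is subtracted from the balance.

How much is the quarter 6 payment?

Quarter 1: opening $47,872.56; interest $95.74 → $47,968.30; payment $3,160.50; balance $44,807.80
Quarter 2: opening $44,807.80; interest $89.61 → $44,897.41; payment $4,836.84; balance $40,060.57
Quarter 3: opening $40,060.57; interest $80.12 → $40,140.69; payment $6,513.18; balance $33,627.51
Quarter 4: opening $33,627.51; interest $67.25 → $33,694.76; payment $8,189.52; balance $25,505.24
Quarter 5: opening $25,505.24; interest $51.01 → $25,556.25; payment $9,865.86; balance $15,690.39
Quarter 6: opening $15,690.39; interest $31.38 → $15,721.77; payment $11,542.20; balance $4,179.57

$11,542.20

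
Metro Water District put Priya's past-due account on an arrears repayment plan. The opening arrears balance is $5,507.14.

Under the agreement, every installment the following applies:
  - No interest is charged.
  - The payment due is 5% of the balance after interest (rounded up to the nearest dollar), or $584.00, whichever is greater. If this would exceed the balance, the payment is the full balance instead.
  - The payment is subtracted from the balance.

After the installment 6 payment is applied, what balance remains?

Installment 1: opening $5,507.14; payment $584.00; balance $4,923.14
Installment 2: opening $4,923.14; payment $584.00; balance $4,339.14
Installment 3: opening $4,339.14; payment $584.00; balance $3,755.14
Installment 4: opening $3,755.14; payment $584.00; balance $3,171.14
Installment 5: opening $3,171.14; payment $584.00; balance $2,587.14
Installment 6: opening $2,587.14; payment $584.00; balance $2,003.14

$2,003.14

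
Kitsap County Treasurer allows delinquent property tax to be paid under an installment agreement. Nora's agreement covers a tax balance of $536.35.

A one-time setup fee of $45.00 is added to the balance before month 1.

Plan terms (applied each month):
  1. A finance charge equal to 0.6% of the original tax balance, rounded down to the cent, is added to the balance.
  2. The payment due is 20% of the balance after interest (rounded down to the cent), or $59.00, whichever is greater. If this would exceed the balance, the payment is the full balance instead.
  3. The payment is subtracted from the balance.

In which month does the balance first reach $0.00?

9

# | Opening | Interest | Payment | End bal
1 | $581.35 | $3.21 | $116.91 | $467.65
2 | $467.65 | $3.21 | $94.17 | $376.69
3 | $376.69 | $3.21 | $75.98 | $303.92
4 | $303.92 | $3.21 | $61.42 | $245.71
5 | $245.71 | $3.21 | $59.00 | $189.92
6 | $189.92 | $3.21 | $59.00 | $134.13
7 | $134.13 | $3.21 | $59.00 | $78.34
8 | $78.34 | $3.21 | $59.00 | $22.55
9 | $22.55 | $3.21 | $25.76 | $0.00
Balance reaches $0.00 in month 9.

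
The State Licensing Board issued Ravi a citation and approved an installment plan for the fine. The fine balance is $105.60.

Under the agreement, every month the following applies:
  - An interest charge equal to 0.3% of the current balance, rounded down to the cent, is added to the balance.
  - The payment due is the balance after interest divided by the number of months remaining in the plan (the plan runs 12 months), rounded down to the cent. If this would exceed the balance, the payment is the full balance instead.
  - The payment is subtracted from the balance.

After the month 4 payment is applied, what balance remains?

$71.25

Month 1: opening $105.60; interest $0.31 → $105.91; payment $8.82; balance $97.09
Month 2: opening $97.09; interest $0.29 → $97.38; payment $8.85; balance $88.53
Month 3: opening $88.53; interest $0.26 → $88.79; payment $8.87; balance $79.92
Month 4: opening $79.92; interest $0.23 → $80.15; payment $8.90; balance $71.25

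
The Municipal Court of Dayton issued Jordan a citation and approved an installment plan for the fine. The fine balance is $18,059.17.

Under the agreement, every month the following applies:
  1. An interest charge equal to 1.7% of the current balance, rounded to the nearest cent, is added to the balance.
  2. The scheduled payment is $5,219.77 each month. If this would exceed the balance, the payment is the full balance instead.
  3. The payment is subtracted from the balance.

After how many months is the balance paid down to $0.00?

4

# | Opening | Interest | Payment | End bal
1 | $18,059.17 | $307.01 | $5,219.77 | $13,146.41
2 | $13,146.41 | $223.49 | $5,219.77 | $8,150.13
3 | $8,150.13 | $138.55 | $5,219.77 | $3,068.91
4 | $3,068.91 | $52.17 | $3,121.08 | $0.00
Balance reaches $0.00 in month 4.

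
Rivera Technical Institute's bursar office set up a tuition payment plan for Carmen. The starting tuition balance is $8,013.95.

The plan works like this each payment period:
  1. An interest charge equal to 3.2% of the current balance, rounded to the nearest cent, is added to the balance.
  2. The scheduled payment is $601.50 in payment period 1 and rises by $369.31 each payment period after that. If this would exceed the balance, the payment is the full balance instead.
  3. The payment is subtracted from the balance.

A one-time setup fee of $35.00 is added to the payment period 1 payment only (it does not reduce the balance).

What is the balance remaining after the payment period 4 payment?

$4,302.55

# | Opening | Interest | Payment | Fee | End bal
1 | $8,013.95 | $256.45 | $601.50 | $35.00 | $7,668.90
2 | $7,668.90 | $245.40 | $970.81 | — | $6,943.49
3 | $6,943.49 | $222.19 | $1,340.12 | — | $5,825.56
4 | $5,825.56 | $186.42 | $1,709.43 | — | $4,302.55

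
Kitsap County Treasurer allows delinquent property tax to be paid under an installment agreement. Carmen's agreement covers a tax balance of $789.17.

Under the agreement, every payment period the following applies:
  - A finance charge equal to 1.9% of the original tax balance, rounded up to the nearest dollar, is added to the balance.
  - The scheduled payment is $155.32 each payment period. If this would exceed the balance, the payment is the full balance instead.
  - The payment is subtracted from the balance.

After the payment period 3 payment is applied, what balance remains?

Payment period 1: opening $789.17; interest $15.00 → $804.17; payment $155.32; balance $648.85
Payment period 2: opening $648.85; interest $15.00 → $663.85; payment $155.32; balance $508.53
Payment period 3: opening $508.53; interest $15.00 → $523.53; payment $155.32; balance $368.21

$368.21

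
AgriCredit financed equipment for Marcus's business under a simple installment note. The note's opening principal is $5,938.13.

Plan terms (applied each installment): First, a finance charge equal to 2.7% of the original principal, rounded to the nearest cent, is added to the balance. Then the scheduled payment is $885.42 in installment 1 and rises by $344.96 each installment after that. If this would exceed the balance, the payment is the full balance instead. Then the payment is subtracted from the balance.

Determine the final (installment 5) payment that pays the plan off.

Installment 1: opening $5,938.13; interest $160.33 → $6,098.46; payment $885.42; balance $5,213.04
Installment 2: opening $5,213.04; interest $160.33 → $5,373.37; payment $1,230.38; balance $4,142.99
Installment 3: opening $4,142.99; interest $160.33 → $4,303.32; payment $1,575.34; balance $2,727.98
Installment 4: opening $2,727.98; interest $160.33 → $2,888.31; payment $1,920.30; balance $968.01
Installment 5: opening $968.01; interest $160.33 → $1,128.34; payment $1,128.34; balance $0.00

$1,128.34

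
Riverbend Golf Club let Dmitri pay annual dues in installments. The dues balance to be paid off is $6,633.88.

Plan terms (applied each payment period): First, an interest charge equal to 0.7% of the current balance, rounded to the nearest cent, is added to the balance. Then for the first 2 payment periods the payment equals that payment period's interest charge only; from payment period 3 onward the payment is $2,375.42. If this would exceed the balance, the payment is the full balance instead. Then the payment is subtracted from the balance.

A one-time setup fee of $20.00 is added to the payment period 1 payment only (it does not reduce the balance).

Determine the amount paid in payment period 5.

$1,973.33

Payment period 1: opening $6,633.88; interest $46.44 → $6,680.32; payment $46.44 (+ $20.00 fee); balance $6,633.88
Payment period 2: opening $6,633.88; interest $46.44 → $6,680.32; payment $46.44; balance $6,633.88
Payment period 3: opening $6,633.88; interest $46.44 → $6,680.32; payment $2,375.42; balance $4,304.90
Payment period 4: opening $4,304.90; interest $30.13 → $4,335.03; payment $2,375.42; balance $1,959.61
Payment period 5: opening $1,959.61; interest $13.72 → $1,973.33; payment $1,973.33; balance $0.00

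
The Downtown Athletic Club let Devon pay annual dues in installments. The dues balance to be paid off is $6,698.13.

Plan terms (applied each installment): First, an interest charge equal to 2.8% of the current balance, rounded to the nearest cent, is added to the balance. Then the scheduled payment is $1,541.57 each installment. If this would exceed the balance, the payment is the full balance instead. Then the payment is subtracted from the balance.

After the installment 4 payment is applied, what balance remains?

$1,050.30

Installment 1: opening $6,698.13; interest $187.55 → $6,885.68; payment $1,541.57; balance $5,344.11
Installment 2: opening $5,344.11; interest $149.64 → $5,493.75; payment $1,541.57; balance $3,952.18
Installment 3: opening $3,952.18; interest $110.66 → $4,062.84; payment $1,541.57; balance $2,521.27
Installment 4: opening $2,521.27; interest $70.60 → $2,591.87; payment $1,541.57; balance $1,050.30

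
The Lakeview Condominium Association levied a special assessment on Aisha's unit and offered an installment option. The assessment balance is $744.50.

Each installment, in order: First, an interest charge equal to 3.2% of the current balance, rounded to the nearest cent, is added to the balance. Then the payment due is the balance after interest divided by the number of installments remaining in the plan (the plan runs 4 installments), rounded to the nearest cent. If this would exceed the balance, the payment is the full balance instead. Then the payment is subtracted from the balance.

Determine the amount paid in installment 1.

# | Opening | Interest | Payment | End bal
1 | $744.50 | $23.82 | $192.08 | $576.24

$192.08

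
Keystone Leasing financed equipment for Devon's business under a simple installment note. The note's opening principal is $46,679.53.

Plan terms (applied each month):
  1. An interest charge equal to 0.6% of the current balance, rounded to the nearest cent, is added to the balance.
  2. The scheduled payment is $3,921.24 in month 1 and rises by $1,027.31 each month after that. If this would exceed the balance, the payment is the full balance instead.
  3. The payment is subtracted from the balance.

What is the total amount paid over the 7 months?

Month 1: opening $46,679.53; interest $280.08 → $46,959.61; payment $3,921.24; balance $43,038.37
Month 2: opening $43,038.37; interest $258.23 → $43,296.60; payment $4,948.55; balance $38,348.05
Month 3: opening $38,348.05; interest $230.09 → $38,578.14; payment $5,975.86; balance $32,602.28
Month 4: opening $32,602.28; interest $195.61 → $32,797.89; payment $7,003.17; balance $25,794.72
Month 5: opening $25,794.72; interest $154.77 → $25,949.49; payment $8,030.48; balance $17,919.01
Month 6: opening $17,919.01; interest $107.51 → $18,026.52; payment $9,057.79; balance $8,968.73
Month 7: opening $8,968.73; interest $53.81 → $9,022.54; payment $9,022.54; balance $0.00
Total paid: $47,959.63

$47,959.63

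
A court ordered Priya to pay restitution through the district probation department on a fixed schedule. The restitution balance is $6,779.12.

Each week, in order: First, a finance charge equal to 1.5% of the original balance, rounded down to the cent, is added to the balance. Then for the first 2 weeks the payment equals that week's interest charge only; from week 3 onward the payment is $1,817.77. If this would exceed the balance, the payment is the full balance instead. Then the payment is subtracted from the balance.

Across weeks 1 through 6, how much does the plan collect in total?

Week 1: $6,779.12 +$101.68 interest = $6,880.80; pay $101.68 → $6,779.12
Week 2: $6,779.12 +$101.68 interest = $6,880.80; pay $101.68 → $6,779.12
Week 3: $6,779.12 +$101.68 interest = $6,880.80; pay $1,817.77 → $5,063.03
Week 4: $5,063.03 +$101.68 interest = $5,164.71; pay $1,817.77 → $3,346.94
Week 5: $3,346.94 +$101.68 interest = $3,448.62; pay $1,817.77 → $1,630.85
Week 6: $1,630.85 +$101.68 interest = $1,732.53; pay $1,732.53 → $0.00
Total paid: $7,389.20

$7,389.20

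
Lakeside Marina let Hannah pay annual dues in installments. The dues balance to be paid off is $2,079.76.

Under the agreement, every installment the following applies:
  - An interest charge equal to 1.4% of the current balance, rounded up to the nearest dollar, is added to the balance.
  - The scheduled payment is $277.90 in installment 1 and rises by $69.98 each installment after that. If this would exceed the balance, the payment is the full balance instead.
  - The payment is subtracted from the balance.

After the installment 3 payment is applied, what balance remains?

Installment 1: opening $2,079.76; interest $30.00 → $2,109.76; payment $277.90; balance $1,831.86
Installment 2: opening $1,831.86; interest $26.00 → $1,857.86; payment $347.88; balance $1,509.98
Installment 3: opening $1,509.98; interest $22.00 → $1,531.98; payment $417.86; balance $1,114.12

$1,114.12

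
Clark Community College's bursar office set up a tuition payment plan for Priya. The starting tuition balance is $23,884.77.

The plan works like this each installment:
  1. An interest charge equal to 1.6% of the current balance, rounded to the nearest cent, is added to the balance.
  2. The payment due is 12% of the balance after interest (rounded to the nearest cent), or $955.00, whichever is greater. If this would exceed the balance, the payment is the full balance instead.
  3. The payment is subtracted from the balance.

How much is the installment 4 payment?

Installment 1: opening $23,884.77; interest $382.16 → $24,266.93; payment $2,912.03; balance $21,354.90
Installment 2: opening $21,354.90; interest $341.68 → $21,696.58; payment $2,603.59; balance $19,092.99
Installment 3: opening $19,092.99; interest $305.49 → $19,398.48; payment $2,327.82; balance $17,070.66
Installment 4: opening $17,070.66; interest $273.13 → $17,343.79; payment $2,081.25; balance $15,262.54

$2,081.25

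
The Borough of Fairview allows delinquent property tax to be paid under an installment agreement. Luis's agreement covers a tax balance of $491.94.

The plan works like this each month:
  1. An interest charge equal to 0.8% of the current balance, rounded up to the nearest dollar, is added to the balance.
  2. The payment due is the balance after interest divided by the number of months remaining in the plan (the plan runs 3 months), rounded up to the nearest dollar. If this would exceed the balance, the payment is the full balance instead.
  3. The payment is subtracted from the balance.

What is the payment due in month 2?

$167.00

Month 1: $491.94 +$4.00 interest = $495.94; pay $166.00 → $329.94
Month 2: $329.94 +$3.00 interest = $332.94; pay $167.00 → $165.94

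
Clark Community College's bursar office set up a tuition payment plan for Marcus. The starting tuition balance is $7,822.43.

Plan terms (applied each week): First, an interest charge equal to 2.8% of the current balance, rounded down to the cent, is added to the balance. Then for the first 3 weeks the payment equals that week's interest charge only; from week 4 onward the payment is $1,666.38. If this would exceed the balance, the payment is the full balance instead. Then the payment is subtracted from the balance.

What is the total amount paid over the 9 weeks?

$9,162.56

Week 1: $7,822.43 +$219.02 interest = $8,041.45; pay $219.02 → $7,822.43
Week 2: $7,822.43 +$219.02 interest = $8,041.45; pay $219.02 → $7,822.43
Week 3: $7,822.43 +$219.02 interest = $8,041.45; pay $219.02 → $7,822.43
Week 4: $7,822.43 +$219.02 interest = $8,041.45; pay $1,666.38 → $6,375.07
Week 5: $6,375.07 +$178.50 interest = $6,553.57; pay $1,666.38 → $4,887.19
Week 6: $4,887.19 +$136.84 interest = $5,024.03; pay $1,666.38 → $3,357.65
Week 7: $3,357.65 +$94.01 interest = $3,451.66; pay $1,666.38 → $1,785.28
Week 8: $1,785.28 +$49.98 interest = $1,835.26; pay $1,666.38 → $168.88
Week 9: $168.88 +$4.72 interest = $173.60; pay $173.60 → $0.00
Total paid: $9,162.56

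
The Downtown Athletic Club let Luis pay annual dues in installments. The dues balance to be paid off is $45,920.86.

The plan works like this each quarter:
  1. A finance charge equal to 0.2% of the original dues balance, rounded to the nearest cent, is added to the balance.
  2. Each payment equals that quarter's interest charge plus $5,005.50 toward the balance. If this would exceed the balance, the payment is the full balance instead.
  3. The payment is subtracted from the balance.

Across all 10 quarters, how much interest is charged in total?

$918.40

Quarter 1: opening $45,920.86; interest $91.84 → $46,012.70; payment $5,097.34; balance $40,915.36
Quarter 2: opening $40,915.36; interest $91.84 → $41,007.20; payment $5,097.34; balance $35,909.86
Quarter 3: opening $35,909.86; interest $91.84 → $36,001.70; payment $5,097.34; balance $30,904.36
Quarter 4: opening $30,904.36; interest $91.84 → $30,996.20; payment $5,097.34; balance $25,898.86
Quarter 5: opening $25,898.86; interest $91.84 → $25,990.70; payment $5,097.34; balance $20,893.36
Quarter 6: opening $20,893.36; interest $91.84 → $20,985.20; payment $5,097.34; balance $15,887.86
Quarter 7: opening $15,887.86; interest $91.84 → $15,979.70; payment $5,097.34; balance $10,882.36
Quarter 8: opening $10,882.36; interest $91.84 → $10,974.20; payment $5,097.34; balance $5,876.86
Quarter 9: opening $5,876.86; interest $91.84 → $5,968.70; payment $5,097.34; balance $871.36
Quarter 10: opening $871.36; interest $91.84 → $963.20; payment $963.20; balance $0.00
Total interest: $91.84 + $91.84 + $91.84 + $91.84 + $91.84 + $91.84 + $91.84 + $91.84 + $91.84 + $91.84 = $918.40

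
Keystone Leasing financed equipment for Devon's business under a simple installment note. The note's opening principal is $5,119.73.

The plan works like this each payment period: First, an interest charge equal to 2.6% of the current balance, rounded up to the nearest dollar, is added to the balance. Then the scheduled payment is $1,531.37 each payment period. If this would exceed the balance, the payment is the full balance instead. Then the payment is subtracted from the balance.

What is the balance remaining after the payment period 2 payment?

# | Opening | Interest | Payment | End bal
1 | $5,119.73 | $134.00 | $1,531.37 | $3,722.36
2 | $3,722.36 | $97.00 | $1,531.37 | $2,287.99

$2,287.99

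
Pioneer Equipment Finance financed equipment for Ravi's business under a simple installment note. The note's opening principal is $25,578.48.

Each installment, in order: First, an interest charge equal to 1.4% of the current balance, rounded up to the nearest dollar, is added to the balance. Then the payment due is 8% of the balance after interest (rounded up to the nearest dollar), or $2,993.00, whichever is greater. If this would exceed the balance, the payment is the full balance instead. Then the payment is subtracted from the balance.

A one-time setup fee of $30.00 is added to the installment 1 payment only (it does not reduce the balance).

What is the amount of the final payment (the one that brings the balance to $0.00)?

$503.48

Installment 1: opening $25,578.48; interest $359.00 → $25,937.48; payment $2,993.00 (+ $30.00 fee); balance $22,944.48
Installment 2: opening $22,944.48; interest $322.00 → $23,266.48; payment $2,993.00; balance $20,273.48
Installment 3: opening $20,273.48; interest $284.00 → $20,557.48; payment $2,993.00; balance $17,564.48
Installment 4: opening $17,564.48; interest $246.00 → $17,810.48; payment $2,993.00; balance $14,817.48
Installment 5: opening $14,817.48; interest $208.00 → $15,025.48; payment $2,993.00; balance $12,032.48
Installment 6: opening $12,032.48; interest $169.00 → $12,201.48; payment $2,993.00; balance $9,208.48
Installment 7: opening $9,208.48; interest $129.00 → $9,337.48; payment $2,993.00; balance $6,344.48
Installment 8: opening $6,344.48; interest $89.00 → $6,433.48; payment $2,993.00; balance $3,440.48
Installment 9: opening $3,440.48; interest $49.00 → $3,489.48; payment $2,993.00; balance $496.48
Installment 10: opening $496.48; interest $7.00 → $503.48; payment $503.48; balance $0.00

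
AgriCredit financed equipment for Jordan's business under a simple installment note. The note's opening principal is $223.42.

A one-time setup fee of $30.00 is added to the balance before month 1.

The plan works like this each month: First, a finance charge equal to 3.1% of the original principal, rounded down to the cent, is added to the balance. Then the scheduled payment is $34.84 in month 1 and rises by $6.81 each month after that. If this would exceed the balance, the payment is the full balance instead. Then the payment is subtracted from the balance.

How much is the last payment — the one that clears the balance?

$52.64

Month 1: opening $253.42; interest $6.92 → $260.34; payment $34.84; balance $225.50
Month 2: opening $225.50; interest $6.92 → $232.42; payment $41.65; balance $190.77
Month 3: opening $190.77; interest $6.92 → $197.69; payment $48.46; balance $149.23
Month 4: opening $149.23; interest $6.92 → $156.15; payment $55.27; balance $100.88
Month 5: opening $100.88; interest $6.92 → $107.80; payment $62.08; balance $45.72
Month 6: opening $45.72; interest $6.92 → $52.64; payment $52.64; balance $0.00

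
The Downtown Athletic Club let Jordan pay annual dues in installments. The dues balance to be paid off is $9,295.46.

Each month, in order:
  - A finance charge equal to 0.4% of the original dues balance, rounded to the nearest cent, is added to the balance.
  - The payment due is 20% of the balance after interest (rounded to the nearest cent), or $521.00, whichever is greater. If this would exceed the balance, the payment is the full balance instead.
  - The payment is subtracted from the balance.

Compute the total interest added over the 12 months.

Month 1: $9,295.46 +$37.18 interest = $9,332.64; pay $1,866.53 → $7,466.11
Month 2: $7,466.11 +$37.18 interest = $7,503.29; pay $1,500.66 → $6,002.63
Month 3: $6,002.63 +$37.18 interest = $6,039.81; pay $1,207.96 → $4,831.85
Month 4: $4,831.85 +$37.18 interest = $4,869.03; pay $973.81 → $3,895.22
Month 5: $3,895.22 +$37.18 interest = $3,932.40; pay $786.48 → $3,145.92
Month 6: $3,145.92 +$37.18 interest = $3,183.10; pay $636.62 → $2,546.48
Month 7: $2,546.48 +$37.18 interest = $2,583.66; pay $521.00 → $2,062.66
Month 8: $2,062.66 +$37.18 interest = $2,099.84; pay $521.00 → $1,578.84
Month 9: $1,578.84 +$37.18 interest = $1,616.02; pay $521.00 → $1,095.02
Month 10: $1,095.02 +$37.18 interest = $1,132.20; pay $521.00 → $611.20
Month 11: $611.20 +$37.18 interest = $648.38; pay $521.00 → $127.38
Month 12: $127.38 +$37.18 interest = $164.56; pay $164.56 → $0.00
Total interest: $37.18 + $37.18 + $37.18 + $37.18 + $37.18 + $37.18 + $37.18 + $37.18 + $37.18 + $37.18 + $37.18 + $37.18 = $446.16

$446.16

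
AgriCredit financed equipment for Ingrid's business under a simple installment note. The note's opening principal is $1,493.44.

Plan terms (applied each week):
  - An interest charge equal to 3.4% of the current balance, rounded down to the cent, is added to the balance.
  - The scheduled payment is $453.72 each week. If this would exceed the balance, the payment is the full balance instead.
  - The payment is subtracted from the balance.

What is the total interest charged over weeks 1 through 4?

# | Opening | Interest | Payment | End bal
1 | $1,493.44 | $50.77 | $453.72 | $1,090.49
2 | $1,090.49 | $37.07 | $453.72 | $673.84
3 | $673.84 | $22.91 | $453.72 | $243.03
4 | $243.03 | $8.26 | $251.29 | $0.00
Total interest: $50.77 + $37.07 + $22.91 + $8.26 = $119.01

$119.01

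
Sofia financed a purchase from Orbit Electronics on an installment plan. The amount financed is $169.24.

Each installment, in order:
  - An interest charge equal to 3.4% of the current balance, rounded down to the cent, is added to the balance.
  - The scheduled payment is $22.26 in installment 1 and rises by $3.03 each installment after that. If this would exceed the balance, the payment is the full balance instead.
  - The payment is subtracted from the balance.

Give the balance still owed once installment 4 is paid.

$81.15

Installment 1: $169.24 +$5.75 interest = $174.99; pay $22.26 → $152.73
Installment 2: $152.73 +$5.19 interest = $157.92; pay $25.29 → $132.63
Installment 3: $132.63 +$4.50 interest = $137.13; pay $28.32 → $108.81
Installment 4: $108.81 +$3.69 interest = $112.50; pay $31.35 → $81.15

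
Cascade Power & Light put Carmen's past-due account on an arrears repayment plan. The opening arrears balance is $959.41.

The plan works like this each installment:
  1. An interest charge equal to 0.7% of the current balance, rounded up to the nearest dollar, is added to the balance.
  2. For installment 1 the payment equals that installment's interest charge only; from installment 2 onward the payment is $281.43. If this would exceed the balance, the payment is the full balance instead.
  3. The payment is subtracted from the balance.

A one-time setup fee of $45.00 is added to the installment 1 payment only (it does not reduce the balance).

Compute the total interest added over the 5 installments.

$23.00

Installment 1: opening $959.41; interest $7.00 → $966.41; payment $7.00 (+ $45.00 fee); balance $959.41
Installment 2: opening $959.41; interest $7.00 → $966.41; payment $281.43; balance $684.98
Installment 3: opening $684.98; interest $5.00 → $689.98; payment $281.43; balance $408.55
Installment 4: opening $408.55; interest $3.00 → $411.55; payment $281.43; balance $130.12
Installment 5: opening $130.12; interest $1.00 → $131.12; payment $131.12; balance $0.00
Total interest: $7.00 + $7.00 + $5.00 + $3.00 + $1.00 = $23.00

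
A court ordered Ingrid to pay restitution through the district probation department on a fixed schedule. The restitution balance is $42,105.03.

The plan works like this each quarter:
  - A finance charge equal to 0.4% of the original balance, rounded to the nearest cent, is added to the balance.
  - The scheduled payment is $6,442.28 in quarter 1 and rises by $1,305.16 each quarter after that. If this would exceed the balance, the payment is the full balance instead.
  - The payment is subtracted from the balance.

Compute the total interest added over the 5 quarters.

Quarter 1: $42,105.03 +$168.42 interest = $42,273.45; pay $6,442.28 → $35,831.17
Quarter 2: $35,831.17 +$168.42 interest = $35,999.59; pay $7,747.44 → $28,252.15
Quarter 3: $28,252.15 +$168.42 interest = $28,420.57; pay $9,052.60 → $19,367.97
Quarter 4: $19,367.97 +$168.42 interest = $19,536.39; pay $10,357.76 → $9,178.63
Quarter 5: $9,178.63 +$168.42 interest = $9,347.05; pay $9,347.05 → $0.00
Total interest: $168.42 + $168.42 + $168.42 + $168.42 + $168.42 = $842.10

$842.10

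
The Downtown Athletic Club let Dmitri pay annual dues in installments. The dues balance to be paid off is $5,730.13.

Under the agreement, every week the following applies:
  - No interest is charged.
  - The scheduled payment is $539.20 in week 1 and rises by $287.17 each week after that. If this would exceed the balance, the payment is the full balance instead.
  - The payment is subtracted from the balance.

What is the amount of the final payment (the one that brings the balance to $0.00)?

$162.43

Week 1: $5,730.13 − $539.20 → $5,190.93
Week 2: $5,190.93 − $826.37 → $4,364.56
Week 3: $4,364.56 − $1,113.54 → $3,251.02
Week 4: $3,251.02 − $1,400.71 → $1,850.31
Week 5: $1,850.31 − $1,687.88 → $162.43
Week 6: $162.43 − $162.43 → $0.00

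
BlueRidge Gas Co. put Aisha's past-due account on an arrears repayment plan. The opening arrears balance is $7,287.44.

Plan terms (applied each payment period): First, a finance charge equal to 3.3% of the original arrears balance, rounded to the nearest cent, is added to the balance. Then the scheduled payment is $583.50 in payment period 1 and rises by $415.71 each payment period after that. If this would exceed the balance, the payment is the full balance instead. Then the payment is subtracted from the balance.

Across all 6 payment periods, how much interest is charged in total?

$1,442.94

Payment period 1: opening $7,287.44; interest $240.49 → $7,527.93; payment $583.50; balance $6,944.43
Payment period 2: opening $6,944.43; interest $240.49 → $7,184.92; payment $999.21; balance $6,185.71
Payment period 3: opening $6,185.71; interest $240.49 → $6,426.20; payment $1,414.92; balance $5,011.28
Payment period 4: opening $5,011.28; interest $240.49 → $5,251.77; payment $1,830.63; balance $3,421.14
Payment period 5: opening $3,421.14; interest $240.49 → $3,661.63; payment $2,246.34; balance $1,415.29
Payment period 6: opening $1,415.29; interest $240.49 → $1,655.78; payment $1,655.78; balance $0.00
Total interest: $240.49 + $240.49 + $240.49 + $240.49 + $240.49 + $240.49 = $1,442.94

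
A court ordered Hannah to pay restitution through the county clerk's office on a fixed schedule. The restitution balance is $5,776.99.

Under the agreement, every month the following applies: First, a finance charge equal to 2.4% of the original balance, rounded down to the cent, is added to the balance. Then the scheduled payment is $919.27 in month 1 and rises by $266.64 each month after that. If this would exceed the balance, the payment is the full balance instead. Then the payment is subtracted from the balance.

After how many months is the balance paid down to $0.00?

5

Month 1: opening $5,776.99; interest $138.64 → $5,915.63; payment $919.27; balance $4,996.36
Month 2: opening $4,996.36; interest $138.64 → $5,135.00; payment $1,185.91; balance $3,949.09
Month 3: opening $3,949.09; interest $138.64 → $4,087.73; payment $1,452.55; balance $2,635.18
Month 4: opening $2,635.18; interest $138.64 → $2,773.82; payment $1,719.19; balance $1,054.63
Month 5: opening $1,054.63; interest $138.64 → $1,193.27; payment $1,193.27; balance $0.00
Balance reaches $0.00 in month 5.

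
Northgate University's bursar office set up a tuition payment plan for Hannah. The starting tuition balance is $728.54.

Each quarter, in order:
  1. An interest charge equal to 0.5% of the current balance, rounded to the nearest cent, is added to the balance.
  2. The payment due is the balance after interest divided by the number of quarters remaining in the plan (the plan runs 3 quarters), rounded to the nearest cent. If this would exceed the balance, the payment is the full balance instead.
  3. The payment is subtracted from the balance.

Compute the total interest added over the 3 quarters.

$7.31

Quarter 1: opening $728.54; interest $3.64 → $732.18; payment $244.06; balance $488.12
Quarter 2: opening $488.12; interest $2.44 → $490.56; payment $245.28; balance $245.28
Quarter 3: opening $245.28; interest $1.23 → $246.51; payment $246.51; balance $0.00
Total interest: $3.64 + $2.44 + $1.23 = $7.31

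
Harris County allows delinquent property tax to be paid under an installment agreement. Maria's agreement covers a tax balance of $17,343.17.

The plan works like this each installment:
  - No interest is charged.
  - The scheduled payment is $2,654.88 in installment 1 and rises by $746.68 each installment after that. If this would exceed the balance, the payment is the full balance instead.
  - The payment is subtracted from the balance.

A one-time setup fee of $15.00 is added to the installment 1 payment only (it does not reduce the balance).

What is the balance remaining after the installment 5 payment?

$0.00

Installment 1: $17,343.17 − $2,654.88 (+ $15.00 fee) → $14,688.29
Installment 2: $14,688.29 − $3,401.56 → $11,286.73
Installment 3: $11,286.73 − $4,148.24 → $7,138.49
Installment 4: $7,138.49 − $4,894.92 → $2,243.57
Installment 5: $2,243.57 − $2,243.57 → $0.00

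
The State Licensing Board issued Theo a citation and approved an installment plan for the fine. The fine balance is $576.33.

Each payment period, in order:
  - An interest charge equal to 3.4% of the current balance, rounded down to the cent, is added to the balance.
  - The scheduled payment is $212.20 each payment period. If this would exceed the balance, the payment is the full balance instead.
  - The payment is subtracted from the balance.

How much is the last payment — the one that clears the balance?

$190.83

# | Opening | Interest | Payment | End bal
1 | $576.33 | $19.59 | $212.20 | $383.72
2 | $383.72 | $13.04 | $212.20 | $184.56
3 | $184.56 | $6.27 | $190.83 | $0.00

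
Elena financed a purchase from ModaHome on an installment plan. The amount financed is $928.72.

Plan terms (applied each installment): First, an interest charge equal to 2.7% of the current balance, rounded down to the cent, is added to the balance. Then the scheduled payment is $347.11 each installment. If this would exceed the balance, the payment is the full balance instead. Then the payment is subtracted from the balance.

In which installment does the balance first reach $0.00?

Installment 1: $928.72 +$25.07 interest = $953.79; pay $347.11 → $606.68
Installment 2: $606.68 +$16.38 interest = $623.06; pay $347.11 → $275.95
Installment 3: $275.95 +$7.45 interest = $283.40; pay $283.40 → $0.00
Balance reaches $0.00 in installment 3.

3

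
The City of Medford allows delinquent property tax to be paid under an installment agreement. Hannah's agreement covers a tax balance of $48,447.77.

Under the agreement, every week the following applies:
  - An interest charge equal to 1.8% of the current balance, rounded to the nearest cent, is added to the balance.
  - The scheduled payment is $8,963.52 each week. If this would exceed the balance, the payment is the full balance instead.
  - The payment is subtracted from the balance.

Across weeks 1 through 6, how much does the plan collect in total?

Week 1: $48,447.77 +$872.06 interest = $49,319.83; pay $8,963.52 → $40,356.31
Week 2: $40,356.31 +$726.41 interest = $41,082.72; pay $8,963.52 → $32,119.20
Week 3: $32,119.20 +$578.15 interest = $32,697.35; pay $8,963.52 → $23,733.83
Week 4: $23,733.83 +$427.21 interest = $24,161.04; pay $8,963.52 → $15,197.52
Week 5: $15,197.52 +$273.56 interest = $15,471.08; pay $8,963.52 → $6,507.56
Week 6: $6,507.56 +$117.14 interest = $6,624.70; pay $6,624.70 → $0.00
Total paid: $51,442.30

$51,442.30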